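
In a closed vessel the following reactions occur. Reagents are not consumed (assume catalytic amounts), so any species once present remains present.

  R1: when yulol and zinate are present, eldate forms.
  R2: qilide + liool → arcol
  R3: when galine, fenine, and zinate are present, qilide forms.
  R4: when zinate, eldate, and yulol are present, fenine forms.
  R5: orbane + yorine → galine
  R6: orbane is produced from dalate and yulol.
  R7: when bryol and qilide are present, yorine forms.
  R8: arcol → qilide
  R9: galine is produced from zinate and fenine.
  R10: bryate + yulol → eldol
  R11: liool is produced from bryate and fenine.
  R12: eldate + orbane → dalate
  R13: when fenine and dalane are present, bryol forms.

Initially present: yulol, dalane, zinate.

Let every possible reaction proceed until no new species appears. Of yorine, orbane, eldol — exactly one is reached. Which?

yorine

yulol and zinate present → eldate forms (R1).
zinate, eldate, and yulol present → fenine forms (R4).
fenine and dalane present → bryol forms (R13).
zinate and fenine present → galine forms (R9).
galine, fenine, and zinate present → qilide forms (R3).
bryol and qilide present → yorine forms (R7).
orbane would need dalate and yulol (R6), but dalate never forms. eldol would need bryate and yulol (R10), but bryate never forms.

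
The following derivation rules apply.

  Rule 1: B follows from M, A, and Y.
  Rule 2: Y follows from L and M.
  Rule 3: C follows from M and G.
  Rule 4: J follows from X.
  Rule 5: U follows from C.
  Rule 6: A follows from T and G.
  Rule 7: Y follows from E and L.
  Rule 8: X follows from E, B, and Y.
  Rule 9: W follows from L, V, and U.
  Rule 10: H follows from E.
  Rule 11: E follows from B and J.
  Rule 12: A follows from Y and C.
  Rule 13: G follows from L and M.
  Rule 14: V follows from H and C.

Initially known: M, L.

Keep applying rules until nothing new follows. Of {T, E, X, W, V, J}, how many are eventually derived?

0

No rule produces T, and it is not given.
E would need B and J (Rule 11), but J is never established.
X would need E, B, and Y (Rule 8), but E is never established.
W would need L, V, and U (Rule 9), but V is never established.
V would need H and C (Rule 14), but H is never established.
J would need X (Rule 4), but X is never established.
None of the 6 are reached.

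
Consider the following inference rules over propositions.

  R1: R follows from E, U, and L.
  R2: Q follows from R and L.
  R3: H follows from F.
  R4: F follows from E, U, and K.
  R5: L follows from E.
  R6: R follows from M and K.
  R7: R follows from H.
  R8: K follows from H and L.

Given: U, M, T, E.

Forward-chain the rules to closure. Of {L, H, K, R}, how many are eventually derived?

From E, R5 gives L.
From E, U, and L, R1 gives R.
L: reached.
H would need F (R3), but F is never established.
K would need H and L (R8), but H is never established.
R: reached.
Reached: L and R — 2 of the 4.

2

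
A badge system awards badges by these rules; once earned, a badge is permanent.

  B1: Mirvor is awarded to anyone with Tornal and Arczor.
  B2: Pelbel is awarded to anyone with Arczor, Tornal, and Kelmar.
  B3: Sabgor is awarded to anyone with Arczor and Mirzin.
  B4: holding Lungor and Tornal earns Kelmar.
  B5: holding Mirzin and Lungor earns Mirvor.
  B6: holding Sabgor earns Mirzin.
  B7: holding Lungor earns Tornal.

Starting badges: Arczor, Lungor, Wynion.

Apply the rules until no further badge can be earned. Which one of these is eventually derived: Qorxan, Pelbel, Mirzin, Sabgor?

With Lungor, Tornal is earned (B7).
With Lungor and Tornal, Kelmar is earned (B4).
With Arczor, Tornal, and Kelmar, Pelbel is earned (B2).
Mirzin would need Sabgor (B6), but Sabgor is never earned. No rule produces Qorxan, and it is not given. Sabgor would need Arczor and Mirzin (B3), but Mirzin is never earned.

Pelbel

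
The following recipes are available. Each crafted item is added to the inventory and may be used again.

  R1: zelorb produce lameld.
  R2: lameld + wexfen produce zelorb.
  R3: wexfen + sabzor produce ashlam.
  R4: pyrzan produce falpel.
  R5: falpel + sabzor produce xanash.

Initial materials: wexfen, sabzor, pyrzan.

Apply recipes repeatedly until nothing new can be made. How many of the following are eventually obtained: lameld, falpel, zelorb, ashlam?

2

Using R4, pyrzan makes falpel.
Using R3, wexfen and sabzor make ashlam.
lameld would need zelorb (R1), but zelorb is never obtained.
falpel: reached.
zelorb would need lameld and wexfen (R2), but lameld is never obtained.
ashlam: reached.
Reached: falpel and ashlam — 2 of the 4.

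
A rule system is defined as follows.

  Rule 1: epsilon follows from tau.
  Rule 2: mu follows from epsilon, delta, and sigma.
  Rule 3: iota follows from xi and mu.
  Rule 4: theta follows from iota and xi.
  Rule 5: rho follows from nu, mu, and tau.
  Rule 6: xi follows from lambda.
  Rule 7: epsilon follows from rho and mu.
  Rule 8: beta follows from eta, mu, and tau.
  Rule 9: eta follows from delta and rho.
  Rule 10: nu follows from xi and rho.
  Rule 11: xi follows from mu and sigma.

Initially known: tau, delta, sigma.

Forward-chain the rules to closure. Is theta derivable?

Yes

From tau, Rule 1 gives epsilon.
From epsilon, delta, and sigma, Rule 2 gives mu.
From mu and sigma, Rule 11 gives xi.
xi and mu hold, so iota follows (Rule 3).
From iota and xi, Rule 4 gives theta.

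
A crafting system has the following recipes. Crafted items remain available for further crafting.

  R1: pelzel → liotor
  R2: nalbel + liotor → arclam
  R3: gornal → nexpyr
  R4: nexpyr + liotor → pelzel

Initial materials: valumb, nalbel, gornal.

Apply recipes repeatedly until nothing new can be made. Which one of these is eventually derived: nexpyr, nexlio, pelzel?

Using R3, gornal makes nexpyr.
No rule produces nexlio, and it is not given. pelzel would need nexpyr and liotor (R4), but liotor is never obtained.

nexpyr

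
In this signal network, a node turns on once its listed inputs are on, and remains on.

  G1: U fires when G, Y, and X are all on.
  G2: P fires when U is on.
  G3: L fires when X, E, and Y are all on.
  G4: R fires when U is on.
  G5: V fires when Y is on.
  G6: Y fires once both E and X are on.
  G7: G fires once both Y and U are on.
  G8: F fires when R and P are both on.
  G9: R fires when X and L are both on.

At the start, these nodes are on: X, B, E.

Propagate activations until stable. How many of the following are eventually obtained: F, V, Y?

2

E and X are on, so Y fires (G6).
G5: Y on → V on.
F would need R and P (G8), but P never turns on.
V: reached.
Y: reached.
Reached: V and Y — 2 of the 3.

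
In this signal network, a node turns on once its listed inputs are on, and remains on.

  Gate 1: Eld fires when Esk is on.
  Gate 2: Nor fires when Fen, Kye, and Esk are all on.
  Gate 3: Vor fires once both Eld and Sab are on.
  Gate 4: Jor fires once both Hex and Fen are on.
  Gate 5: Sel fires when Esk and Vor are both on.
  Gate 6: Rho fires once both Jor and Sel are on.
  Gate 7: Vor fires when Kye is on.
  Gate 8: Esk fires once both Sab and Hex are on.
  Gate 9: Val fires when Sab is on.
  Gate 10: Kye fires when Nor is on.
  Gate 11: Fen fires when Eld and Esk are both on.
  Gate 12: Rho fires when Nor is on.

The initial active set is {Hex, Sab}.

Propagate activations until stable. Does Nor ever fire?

Nor would need Fen, Kye, and Esk (Gate 2), but Kye never turns on.

No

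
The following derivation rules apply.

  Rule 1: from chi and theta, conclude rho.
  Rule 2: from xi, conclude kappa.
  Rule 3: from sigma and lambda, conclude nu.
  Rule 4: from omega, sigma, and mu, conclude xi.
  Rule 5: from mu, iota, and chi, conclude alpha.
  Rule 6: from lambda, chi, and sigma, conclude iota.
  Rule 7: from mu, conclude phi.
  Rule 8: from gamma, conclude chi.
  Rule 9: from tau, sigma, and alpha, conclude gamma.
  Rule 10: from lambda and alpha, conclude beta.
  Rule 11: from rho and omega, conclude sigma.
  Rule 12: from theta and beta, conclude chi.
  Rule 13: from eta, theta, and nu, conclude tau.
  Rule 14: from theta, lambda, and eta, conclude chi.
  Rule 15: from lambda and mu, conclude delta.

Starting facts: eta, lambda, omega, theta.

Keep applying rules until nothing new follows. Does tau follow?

Yes

theta, lambda, and eta hold, so chi follows (Rule 14).
From chi and theta, Rule 1 gives rho.
rho and omega hold, so sigma follows (Rule 11).
From sigma and lambda, Rule 3 gives nu.
From eta, theta, and nu, Rule 13 gives tau.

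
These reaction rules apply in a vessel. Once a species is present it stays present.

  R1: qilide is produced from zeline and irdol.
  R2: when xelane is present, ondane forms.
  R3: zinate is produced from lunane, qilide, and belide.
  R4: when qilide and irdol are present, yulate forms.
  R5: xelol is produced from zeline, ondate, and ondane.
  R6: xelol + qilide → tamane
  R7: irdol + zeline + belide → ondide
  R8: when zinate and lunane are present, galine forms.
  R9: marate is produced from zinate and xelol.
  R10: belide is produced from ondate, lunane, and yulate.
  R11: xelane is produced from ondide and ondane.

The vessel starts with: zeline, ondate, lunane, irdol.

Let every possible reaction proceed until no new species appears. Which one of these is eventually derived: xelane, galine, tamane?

galine

zeline and irdol present → qilide forms (R1).
qilide and irdol present → yulate forms (R4).
ondate, lunane, and yulate present → belide forms (R10).
lunane, qilide, and belide present → zinate forms (R3).
zinate and lunane present → galine forms (R8).
tamane would need xelol and qilide (R6), but xelol never forms. xelane would need ondide and ondane (R11), but ondane never forms.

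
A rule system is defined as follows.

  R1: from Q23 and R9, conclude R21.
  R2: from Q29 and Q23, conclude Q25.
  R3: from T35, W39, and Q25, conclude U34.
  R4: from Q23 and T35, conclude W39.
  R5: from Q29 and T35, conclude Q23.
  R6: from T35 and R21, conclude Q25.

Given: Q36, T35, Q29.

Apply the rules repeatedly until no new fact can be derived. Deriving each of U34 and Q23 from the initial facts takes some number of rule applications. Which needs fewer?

Q23: From Q29 and T35, R5 gives Q23. [1 rule application]
U34: From Q29 and T35, R5 gives Q23. Q23 and T35 hold, so W39 follows (R4). From Q29 and Q23, R2 gives Q25. From T35, W39, and Q25, R3 gives U34. [4 rule applications]
Q23 needs fewer.

Q23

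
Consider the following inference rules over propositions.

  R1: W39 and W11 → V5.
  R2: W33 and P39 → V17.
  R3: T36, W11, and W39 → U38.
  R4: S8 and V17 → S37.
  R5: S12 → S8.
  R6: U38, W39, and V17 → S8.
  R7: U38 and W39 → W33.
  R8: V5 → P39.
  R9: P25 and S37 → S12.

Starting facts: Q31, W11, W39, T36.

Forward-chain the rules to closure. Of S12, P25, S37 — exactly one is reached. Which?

S37

T36, W11, and W39 hold, so U38 follows (R3).
W39 and W11 hold, so V5 follows (R1).
From U38 and W39, R7 gives W33.
V5 holds, so P39 follows (R8).
From W33 and P39, R2 gives V17.
U38, W39, and V17 hold, so S8 follows (R6).
From S8 and V17, R4 gives S37.
No rule produces P25, and it is not given. S12 would need P25 and S37 (R9), but P25 is never established.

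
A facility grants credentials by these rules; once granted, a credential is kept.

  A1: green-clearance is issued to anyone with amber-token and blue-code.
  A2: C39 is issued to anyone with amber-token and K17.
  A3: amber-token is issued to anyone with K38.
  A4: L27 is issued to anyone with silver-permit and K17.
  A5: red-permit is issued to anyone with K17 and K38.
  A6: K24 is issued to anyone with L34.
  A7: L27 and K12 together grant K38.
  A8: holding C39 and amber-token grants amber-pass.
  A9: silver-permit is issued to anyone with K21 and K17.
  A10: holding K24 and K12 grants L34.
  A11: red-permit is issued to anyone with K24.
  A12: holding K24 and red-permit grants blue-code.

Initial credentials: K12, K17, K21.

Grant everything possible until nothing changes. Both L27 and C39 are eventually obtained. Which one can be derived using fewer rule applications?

L27

L27: Holding K21 and K17 grants silver-permit (A9). Holding silver-permit and K17 grants L27 (A4). [2 rule applications]
C39: Holding K21 and K17 grants silver-permit (A9). Holding silver-permit and K17 grants L27 (A4). Holding L27 and K12 grants K38 (A7). Holding K38 grants amber-token (A3). Holding amber-token and K17 grants C39 (A2). [5 rule applications]
L27 needs fewer.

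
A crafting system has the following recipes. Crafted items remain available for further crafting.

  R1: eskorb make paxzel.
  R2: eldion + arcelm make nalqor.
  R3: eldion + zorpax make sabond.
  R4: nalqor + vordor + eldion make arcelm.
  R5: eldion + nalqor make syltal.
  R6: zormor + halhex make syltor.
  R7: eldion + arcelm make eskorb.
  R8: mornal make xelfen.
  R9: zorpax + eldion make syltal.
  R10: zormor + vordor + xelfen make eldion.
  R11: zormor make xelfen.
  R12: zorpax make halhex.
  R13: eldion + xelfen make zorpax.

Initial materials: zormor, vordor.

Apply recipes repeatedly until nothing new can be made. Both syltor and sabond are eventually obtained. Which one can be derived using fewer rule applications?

sabond

sabond: Using R11, zormor makes xelfen. zormor + vordor + xelfen → eldion (R10). eldion + xelfen → zorpax (R13). eldion + zorpax → sabond (R3). [4 rule applications]
syltor: Using R11, zormor makes xelfen. Using R10, zormor, vordor, and xelfen make eldion. eldion + xelfen → zorpax (R13). zorpax → halhex (R12). Using R6, zormor and halhex make syltor. [5 rule applications]
sabond needs fewer.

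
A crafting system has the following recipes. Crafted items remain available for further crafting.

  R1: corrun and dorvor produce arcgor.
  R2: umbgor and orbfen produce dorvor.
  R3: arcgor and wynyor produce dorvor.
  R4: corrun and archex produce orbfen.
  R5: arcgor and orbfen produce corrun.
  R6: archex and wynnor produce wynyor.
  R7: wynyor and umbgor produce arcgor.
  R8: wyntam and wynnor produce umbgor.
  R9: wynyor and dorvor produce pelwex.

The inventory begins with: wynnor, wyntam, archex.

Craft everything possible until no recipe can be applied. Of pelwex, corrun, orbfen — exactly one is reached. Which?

wyntam and wynnor → umbgor (R8).
archex and wynnor → wynyor (R6).
Using R7, wynyor and umbgor make arcgor.
Using R3, arcgor and wynyor make dorvor.
Using R9, wynyor and dorvor make pelwex.
orbfen would need corrun and archex (R4), but corrun is never obtained. corrun would need arcgor and orbfen (R5), but orbfen is never obtained.

pelwex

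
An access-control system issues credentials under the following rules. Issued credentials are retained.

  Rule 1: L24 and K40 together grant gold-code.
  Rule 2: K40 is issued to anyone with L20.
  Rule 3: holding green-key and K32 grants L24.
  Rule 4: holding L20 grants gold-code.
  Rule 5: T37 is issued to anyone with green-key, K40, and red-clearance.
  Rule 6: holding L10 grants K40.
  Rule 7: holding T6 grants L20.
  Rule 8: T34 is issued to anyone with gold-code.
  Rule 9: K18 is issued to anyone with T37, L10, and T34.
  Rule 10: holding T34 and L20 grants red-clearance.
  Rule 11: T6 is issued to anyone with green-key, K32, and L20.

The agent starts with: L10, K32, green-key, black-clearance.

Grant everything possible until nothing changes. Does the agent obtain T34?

Yes

Holding L10 grants K40 (Rule 6).
Holding green-key and K32 grants L24 (Rule 3).
Holding L24 and K40 grants gold-code (Rule 1).
Holding gold-code grants T34 (Rule 8).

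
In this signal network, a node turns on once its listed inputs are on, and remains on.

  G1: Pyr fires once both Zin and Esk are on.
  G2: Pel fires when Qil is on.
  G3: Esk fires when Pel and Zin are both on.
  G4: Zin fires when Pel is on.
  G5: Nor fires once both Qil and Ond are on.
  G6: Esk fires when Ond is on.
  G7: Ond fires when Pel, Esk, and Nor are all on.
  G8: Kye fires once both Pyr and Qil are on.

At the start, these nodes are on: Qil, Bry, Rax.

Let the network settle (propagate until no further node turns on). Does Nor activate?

Nor would need Qil and Ond (G5), but Ond never turns on.

No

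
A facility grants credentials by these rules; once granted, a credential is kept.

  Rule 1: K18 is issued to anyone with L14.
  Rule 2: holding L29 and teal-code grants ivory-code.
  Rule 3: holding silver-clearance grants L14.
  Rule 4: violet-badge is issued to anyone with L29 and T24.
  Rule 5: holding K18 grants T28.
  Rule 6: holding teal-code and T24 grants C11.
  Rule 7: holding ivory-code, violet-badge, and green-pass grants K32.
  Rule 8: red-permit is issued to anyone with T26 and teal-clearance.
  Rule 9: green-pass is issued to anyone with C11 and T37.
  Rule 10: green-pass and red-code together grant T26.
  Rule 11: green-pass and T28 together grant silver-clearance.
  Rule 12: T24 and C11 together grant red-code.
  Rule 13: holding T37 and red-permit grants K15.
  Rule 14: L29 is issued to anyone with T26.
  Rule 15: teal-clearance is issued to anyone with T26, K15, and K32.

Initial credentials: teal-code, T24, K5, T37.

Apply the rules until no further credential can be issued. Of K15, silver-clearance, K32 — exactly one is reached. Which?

Holding teal-code and T24 grants C11 (Rule 6).
Holding T24 and C11 grants red-code (Rule 12).
Holding C11 and T37 grants green-pass (Rule 9).
Holding green-pass and red-code grants T26 (Rule 10).
Holding T26 grants L29 (Rule 14).
Holding L29 and teal-code grants ivory-code (Rule 2).
Holding L29 and T24 grants violet-badge (Rule 4).
Holding ivory-code, violet-badge, and green-pass grants K32 (Rule 7).
silver-clearance would need green-pass and T28 (Rule 11), but T28 is never granted. K15 would need T37 and red-permit (Rule 13), but red-permit is never granted.

K32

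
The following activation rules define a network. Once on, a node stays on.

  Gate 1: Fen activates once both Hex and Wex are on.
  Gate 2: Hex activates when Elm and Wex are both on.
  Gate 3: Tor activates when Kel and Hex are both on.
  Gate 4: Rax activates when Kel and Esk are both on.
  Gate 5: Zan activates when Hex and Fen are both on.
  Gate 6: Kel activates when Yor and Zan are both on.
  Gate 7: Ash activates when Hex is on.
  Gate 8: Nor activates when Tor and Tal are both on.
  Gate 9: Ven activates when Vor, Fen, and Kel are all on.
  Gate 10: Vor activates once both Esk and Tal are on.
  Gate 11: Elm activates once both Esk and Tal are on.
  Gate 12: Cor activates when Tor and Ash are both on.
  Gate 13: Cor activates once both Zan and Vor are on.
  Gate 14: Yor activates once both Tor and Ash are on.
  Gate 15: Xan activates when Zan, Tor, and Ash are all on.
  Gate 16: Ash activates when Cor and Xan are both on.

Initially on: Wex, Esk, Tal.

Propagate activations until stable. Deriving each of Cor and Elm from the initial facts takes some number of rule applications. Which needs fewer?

Elm

Elm: Gate 11: Esk and Tal on → Elm on. [1 rule application]
Cor: Gate 10: Esk and Tal on → Vor on. Gate 11: Esk and Tal on → Elm on. Gate 2: Elm and Wex on → Hex on. Hex and Wex are on, so Fen activates (Gate 1). Gate 5: Hex and Fen on → Zan on. Gate 13: Zan and Vor on → Cor on. [6 rule applications]
Elm needs fewer.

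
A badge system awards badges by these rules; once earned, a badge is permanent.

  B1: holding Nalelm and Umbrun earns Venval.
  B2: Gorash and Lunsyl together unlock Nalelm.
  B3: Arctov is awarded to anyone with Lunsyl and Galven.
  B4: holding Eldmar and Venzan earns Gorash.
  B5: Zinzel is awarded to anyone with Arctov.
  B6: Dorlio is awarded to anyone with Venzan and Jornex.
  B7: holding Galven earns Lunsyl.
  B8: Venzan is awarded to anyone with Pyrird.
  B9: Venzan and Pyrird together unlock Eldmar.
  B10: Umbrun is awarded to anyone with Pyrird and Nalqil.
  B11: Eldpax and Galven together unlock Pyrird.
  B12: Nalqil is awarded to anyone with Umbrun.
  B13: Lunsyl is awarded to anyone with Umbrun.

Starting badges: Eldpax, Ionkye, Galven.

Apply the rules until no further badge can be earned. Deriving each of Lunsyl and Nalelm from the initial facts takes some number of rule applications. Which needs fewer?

Lunsyl: With Galven, Lunsyl is earned (B7). [1 rule application]
Nalelm: With Galven, Lunsyl is earned (B7). With Eldpax and Galven, Pyrird is earned (B11). With Pyrird, Venzan is earned (B8). With Venzan and Pyrird, Eldmar is earned (B9). With Eldmar and Venzan, Gorash is earned (B4). With Gorash and Lunsyl, Nalelm is earned (B2). [6 rule applications]
Lunsyl needs fewer.

Lunsyl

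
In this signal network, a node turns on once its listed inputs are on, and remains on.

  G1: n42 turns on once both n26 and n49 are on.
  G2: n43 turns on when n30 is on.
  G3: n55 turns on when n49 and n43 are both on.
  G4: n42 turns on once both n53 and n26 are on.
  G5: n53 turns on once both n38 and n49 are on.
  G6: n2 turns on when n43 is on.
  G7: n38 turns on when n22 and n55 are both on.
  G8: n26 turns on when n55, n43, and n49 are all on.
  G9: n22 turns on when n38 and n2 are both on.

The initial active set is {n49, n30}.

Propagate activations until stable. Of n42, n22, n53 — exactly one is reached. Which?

n30 is on, so n43 turns on (G2).
G3: n49 and n43 on → n55 on.
n55, n43, and n49 are on, so n26 turns on (G8).
n26 and n49 are on, so n42 turns on (G1).
n53 would need n38 and n49 (G5), but n38 never turns on. n22 would need n38 and n2 (G9), but n38 never turns on.

n42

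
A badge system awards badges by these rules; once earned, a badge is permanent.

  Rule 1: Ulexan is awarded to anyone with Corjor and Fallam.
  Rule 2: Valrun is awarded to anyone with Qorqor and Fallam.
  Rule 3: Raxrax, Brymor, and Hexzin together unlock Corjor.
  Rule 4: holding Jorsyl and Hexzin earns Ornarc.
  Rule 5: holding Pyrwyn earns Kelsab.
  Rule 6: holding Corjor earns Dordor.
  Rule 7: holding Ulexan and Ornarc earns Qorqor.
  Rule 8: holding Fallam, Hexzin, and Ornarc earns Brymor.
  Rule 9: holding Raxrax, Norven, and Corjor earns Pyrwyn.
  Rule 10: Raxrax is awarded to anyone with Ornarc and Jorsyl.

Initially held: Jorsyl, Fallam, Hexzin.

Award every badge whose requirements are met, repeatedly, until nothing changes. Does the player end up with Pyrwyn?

No

Pyrwyn would need Raxrax, Norven, and Corjor (Rule 9), but Norven is never earned.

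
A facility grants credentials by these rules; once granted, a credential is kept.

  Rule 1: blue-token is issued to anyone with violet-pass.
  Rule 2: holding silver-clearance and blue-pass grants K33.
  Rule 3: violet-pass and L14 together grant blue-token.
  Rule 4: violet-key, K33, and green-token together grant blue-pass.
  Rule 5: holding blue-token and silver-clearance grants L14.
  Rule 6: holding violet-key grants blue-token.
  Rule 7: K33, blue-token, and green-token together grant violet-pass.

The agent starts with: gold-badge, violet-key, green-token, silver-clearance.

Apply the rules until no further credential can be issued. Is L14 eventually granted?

Holding violet-key grants blue-token (Rule 6).
Holding blue-token and silver-clearance grants L14 (Rule 5).

Yes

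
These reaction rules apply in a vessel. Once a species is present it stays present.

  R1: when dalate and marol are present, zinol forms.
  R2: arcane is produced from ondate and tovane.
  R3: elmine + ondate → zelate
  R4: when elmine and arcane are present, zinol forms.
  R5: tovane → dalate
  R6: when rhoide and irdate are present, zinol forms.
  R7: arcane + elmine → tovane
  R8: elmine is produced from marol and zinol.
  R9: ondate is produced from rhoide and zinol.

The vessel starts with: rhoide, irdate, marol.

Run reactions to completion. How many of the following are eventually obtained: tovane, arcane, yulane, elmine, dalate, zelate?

2

rhoide and irdate present → zinol forms (R6).
rhoide and zinol present → ondate forms (R9).
marol and zinol present → elmine forms (R8).
elmine and ondate present → zelate forms (R3).
tovane would need arcane and elmine (R7), but arcane never forms.
arcane would need ondate and tovane (R2), but tovane never forms.
No rule produces yulane, and it is not given.
elmine: reached.
dalate would need tovane (R5), but tovane never forms.
zelate: reached.
Reached: elmine and zelate — 2 of the 6.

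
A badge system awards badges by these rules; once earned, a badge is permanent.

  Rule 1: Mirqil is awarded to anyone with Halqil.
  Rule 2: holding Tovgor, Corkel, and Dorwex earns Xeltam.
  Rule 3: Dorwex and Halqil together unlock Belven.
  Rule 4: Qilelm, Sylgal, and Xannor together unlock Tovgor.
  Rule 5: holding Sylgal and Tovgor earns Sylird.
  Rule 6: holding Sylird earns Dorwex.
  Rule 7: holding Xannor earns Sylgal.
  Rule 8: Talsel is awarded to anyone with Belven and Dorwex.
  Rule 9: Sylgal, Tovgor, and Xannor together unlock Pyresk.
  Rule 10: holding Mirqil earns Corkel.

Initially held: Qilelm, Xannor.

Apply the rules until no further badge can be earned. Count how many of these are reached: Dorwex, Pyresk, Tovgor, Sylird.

4

With Xannor, Sylgal is earned (Rule 7).
With Qilelm, Sylgal, and Xannor, Tovgor is earned (Rule 4).
With Sylgal, Tovgor, and Xannor, Pyresk is earned (Rule 9).
With Sylgal and Tovgor, Sylird is earned (Rule 5).
With Sylird, Dorwex is earned (Rule 6).
Dorwex: reached.
Pyresk: reached.
Tovgor: reached.
Sylird: reached.
All 4 are reached.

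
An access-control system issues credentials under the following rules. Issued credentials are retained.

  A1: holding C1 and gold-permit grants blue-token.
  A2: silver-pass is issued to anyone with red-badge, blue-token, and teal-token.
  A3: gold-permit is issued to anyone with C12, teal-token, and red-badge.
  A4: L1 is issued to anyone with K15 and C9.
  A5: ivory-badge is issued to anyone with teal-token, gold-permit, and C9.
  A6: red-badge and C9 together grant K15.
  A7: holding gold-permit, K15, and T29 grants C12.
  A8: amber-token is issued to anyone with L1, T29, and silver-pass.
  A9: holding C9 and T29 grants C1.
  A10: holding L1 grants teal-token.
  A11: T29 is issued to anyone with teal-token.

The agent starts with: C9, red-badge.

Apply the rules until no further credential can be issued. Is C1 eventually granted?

Yes

Holding red-badge and C9 grants K15 (A6).
Holding K15 and C9 grants L1 (A4).
Holding L1 grants teal-token (A10).
Holding teal-token grants T29 (A11).
Holding C9 and T29 grants C1 (A9).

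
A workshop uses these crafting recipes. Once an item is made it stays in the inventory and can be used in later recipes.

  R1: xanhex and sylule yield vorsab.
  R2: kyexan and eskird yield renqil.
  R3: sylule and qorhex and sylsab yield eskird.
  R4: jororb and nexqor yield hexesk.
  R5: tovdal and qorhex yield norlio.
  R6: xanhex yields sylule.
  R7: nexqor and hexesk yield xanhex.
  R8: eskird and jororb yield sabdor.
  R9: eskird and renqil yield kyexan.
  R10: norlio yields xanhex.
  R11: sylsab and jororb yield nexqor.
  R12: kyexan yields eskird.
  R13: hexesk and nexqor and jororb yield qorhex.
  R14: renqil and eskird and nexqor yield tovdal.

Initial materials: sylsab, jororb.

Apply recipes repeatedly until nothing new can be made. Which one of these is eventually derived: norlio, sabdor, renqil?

Using R11, sylsab and jororb make nexqor.
Using R4, jororb and nexqor make hexesk.
Using R13, hexesk, nexqor, and jororb make qorhex.
Using R7, nexqor and hexesk make xanhex.
Using R6, xanhex makes sylule.
sylule and qorhex and sylsab → eskird (R3).
Using R8, eskird and jororb make sabdor.
norlio would need tovdal and qorhex (R5), but tovdal is never obtained. renqil would need kyexan and eskird (R2), but kyexan is never obtained.

sabdor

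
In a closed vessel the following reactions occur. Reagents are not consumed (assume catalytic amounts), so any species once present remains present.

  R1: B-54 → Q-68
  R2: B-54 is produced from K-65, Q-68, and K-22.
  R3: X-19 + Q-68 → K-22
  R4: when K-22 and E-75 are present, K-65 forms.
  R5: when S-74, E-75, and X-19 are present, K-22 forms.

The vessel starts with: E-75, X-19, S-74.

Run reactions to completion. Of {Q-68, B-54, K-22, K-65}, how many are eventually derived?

S-74, E-75, and X-19 present → K-22 forms (R5).
K-22 and E-75 present → K-65 forms (R4).
Q-68 would need B-54 (R1), but B-54 never forms.
B-54 would need K-65, Q-68, and K-22 (R2), but Q-68 never forms.
K-22: reached.
K-65: reached.
Reached: K-22 and K-65 — 2 of the 4.

2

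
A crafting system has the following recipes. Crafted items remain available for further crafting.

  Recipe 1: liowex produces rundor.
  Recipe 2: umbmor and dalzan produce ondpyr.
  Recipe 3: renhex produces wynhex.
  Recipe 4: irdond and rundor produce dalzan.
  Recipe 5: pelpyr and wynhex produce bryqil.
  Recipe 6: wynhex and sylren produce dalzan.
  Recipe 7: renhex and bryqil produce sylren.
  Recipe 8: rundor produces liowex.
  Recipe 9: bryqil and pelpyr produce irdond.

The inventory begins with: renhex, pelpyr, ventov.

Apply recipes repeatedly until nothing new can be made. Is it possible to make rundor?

No

rundor would need liowex (Recipe 1), but liowex is never obtained.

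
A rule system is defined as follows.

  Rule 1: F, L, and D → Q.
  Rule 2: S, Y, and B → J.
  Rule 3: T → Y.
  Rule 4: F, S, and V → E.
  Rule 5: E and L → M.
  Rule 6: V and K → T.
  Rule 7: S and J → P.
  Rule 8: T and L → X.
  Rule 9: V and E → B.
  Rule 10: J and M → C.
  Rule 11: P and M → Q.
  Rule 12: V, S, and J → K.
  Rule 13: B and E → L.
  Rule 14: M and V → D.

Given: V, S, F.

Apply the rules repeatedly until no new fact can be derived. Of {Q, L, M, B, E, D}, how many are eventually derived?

6

F, S, and V hold, so E follows (Rule 4).
From V and E, Rule 9 gives B.
From B and E, Rule 13 gives L.
E and L hold, so M follows (Rule 5).
M and V hold, so D follows (Rule 14).
F, L, and D hold, so Q follows (Rule 1).
Q: reached.
L: reached.
M: reached.
B: reached.
E: reached.
D: reached.
All 6 are reached.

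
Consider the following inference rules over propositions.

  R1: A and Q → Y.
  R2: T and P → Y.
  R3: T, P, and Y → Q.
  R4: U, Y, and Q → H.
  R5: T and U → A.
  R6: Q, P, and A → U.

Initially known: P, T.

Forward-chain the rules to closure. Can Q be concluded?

Yes

T and P hold, so Y follows (R2).
T, P, and Y hold, so Q follows (R3).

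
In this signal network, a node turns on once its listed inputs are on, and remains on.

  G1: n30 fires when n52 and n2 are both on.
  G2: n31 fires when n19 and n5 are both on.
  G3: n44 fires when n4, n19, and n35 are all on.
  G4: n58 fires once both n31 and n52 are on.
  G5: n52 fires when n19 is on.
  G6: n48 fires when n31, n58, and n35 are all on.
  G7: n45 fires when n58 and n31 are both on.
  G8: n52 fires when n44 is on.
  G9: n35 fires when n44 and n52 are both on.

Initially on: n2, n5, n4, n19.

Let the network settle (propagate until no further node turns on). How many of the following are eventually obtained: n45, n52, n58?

G2: n19 and n5 on → n31 on.
n19 is on, so n52 fires (G5).
G4: n31 and n52 on → n58 on.
n58 and n31 are on, so n45 fires (G7).
n45: reached.
n52: reached.
n58: reached.
All 3 are reached.

3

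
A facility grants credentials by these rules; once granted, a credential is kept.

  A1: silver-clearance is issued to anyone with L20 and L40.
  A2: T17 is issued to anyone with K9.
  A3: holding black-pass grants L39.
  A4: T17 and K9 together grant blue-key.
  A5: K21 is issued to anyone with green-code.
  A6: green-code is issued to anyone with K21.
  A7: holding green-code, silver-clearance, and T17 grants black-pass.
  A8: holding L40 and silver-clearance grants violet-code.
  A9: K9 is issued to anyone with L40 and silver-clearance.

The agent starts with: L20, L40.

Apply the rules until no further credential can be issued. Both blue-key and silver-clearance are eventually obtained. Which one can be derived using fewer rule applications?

silver-clearance: Holding L20 and L40 grants silver-clearance (A1). [1 rule application]
blue-key: Holding L20 and L40 grants silver-clearance (A1). Holding L40 and silver-clearance grants K9 (A9). Holding K9 grants T17 (A2). Holding T17 and K9 grants blue-key (A4). [4 rule applications]
silver-clearance needs fewer.

silver-clearance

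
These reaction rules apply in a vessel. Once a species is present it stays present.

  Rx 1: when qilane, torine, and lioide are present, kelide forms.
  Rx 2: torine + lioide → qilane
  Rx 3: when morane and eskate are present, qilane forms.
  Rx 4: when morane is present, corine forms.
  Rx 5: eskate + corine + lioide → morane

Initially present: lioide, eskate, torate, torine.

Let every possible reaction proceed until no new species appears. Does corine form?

No

corine would need morane (Rx 4), but morane never forms.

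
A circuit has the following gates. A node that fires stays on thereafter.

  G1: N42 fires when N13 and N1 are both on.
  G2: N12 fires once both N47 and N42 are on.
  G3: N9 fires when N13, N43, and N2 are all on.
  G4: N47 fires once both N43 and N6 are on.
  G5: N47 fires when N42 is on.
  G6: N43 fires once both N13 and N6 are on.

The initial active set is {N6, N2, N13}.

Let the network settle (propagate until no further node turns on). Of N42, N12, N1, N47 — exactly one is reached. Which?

N47

N13 and N6 are on, so N43 fires (G6).
G4: N43 and N6 on → N47 on.
N12 would need N47 and N42 (G2), but N42 never turns on. N42 would need N13 and N1 (G1), but N1 never turns on. No rule produces N1, and it is not given.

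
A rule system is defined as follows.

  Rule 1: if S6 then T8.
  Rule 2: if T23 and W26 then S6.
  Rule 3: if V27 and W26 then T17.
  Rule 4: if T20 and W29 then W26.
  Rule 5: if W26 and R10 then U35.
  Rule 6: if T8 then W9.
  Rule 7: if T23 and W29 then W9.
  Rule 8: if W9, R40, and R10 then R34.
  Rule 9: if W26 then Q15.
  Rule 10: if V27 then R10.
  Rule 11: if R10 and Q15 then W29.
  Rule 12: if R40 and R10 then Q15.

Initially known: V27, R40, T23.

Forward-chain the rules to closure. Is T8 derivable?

No

T8 would need S6 (Rule 1), but S6 is never established.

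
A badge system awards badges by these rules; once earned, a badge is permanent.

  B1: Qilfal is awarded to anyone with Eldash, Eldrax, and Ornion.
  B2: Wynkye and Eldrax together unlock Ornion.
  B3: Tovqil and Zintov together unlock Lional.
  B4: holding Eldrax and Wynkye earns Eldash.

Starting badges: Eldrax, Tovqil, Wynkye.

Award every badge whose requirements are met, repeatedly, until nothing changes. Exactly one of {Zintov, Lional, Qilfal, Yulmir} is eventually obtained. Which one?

Qilfal

With Wynkye and Eldrax, Ornion is earned (B2).
With Eldrax and Wynkye, Eldash is earned (B4).
With Eldash, Eldrax, and Ornion, Qilfal is earned (B1).
No rule produces Zintov, and it is not given. Lional would need Tovqil and Zintov (B3), but Zintov is never earned. No rule produces Yulmir, and it is not given.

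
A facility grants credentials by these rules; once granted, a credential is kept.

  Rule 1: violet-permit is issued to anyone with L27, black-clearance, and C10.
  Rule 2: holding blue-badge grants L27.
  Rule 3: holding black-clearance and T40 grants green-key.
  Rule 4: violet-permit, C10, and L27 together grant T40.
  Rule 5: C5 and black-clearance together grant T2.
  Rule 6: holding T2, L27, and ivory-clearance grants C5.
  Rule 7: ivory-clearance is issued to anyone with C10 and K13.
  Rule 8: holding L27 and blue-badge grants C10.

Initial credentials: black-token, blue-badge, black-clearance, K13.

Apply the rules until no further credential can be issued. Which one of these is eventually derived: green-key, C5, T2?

green-key

Holding blue-badge grants L27 (Rule 2).
Holding L27 and blue-badge grants C10 (Rule 8).
Holding L27, black-clearance, and C10 grants violet-permit (Rule 1).
Holding violet-permit, C10, and L27 grants T40 (Rule 4).
Holding black-clearance and T40 grants green-key (Rule 3).
C5 would need T2, L27, and ivory-clearance (Rule 6), but T2 is never granted. T2 would need C5 and black-clearance (Rule 5), but C5 is never granted.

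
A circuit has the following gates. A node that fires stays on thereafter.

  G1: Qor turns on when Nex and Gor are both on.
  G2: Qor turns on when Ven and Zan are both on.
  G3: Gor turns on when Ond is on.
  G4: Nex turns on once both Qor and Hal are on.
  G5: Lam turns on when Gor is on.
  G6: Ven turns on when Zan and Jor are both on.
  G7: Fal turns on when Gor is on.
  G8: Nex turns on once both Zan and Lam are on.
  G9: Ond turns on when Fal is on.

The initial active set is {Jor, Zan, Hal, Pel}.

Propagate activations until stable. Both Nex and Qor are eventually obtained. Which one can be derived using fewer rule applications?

Qor: Zan and Jor are on, so Ven turns on (G6). Ven and Zan are on, so Qor turns on (G2). [2 rule applications]
Nex: Zan and Jor are on, so Ven turns on (G6). Ven and Zan are on, so Qor turns on (G2). Qor and Hal are on, so Nex turns on (G4). [3 rule applications]
Qor needs fewer.

Qor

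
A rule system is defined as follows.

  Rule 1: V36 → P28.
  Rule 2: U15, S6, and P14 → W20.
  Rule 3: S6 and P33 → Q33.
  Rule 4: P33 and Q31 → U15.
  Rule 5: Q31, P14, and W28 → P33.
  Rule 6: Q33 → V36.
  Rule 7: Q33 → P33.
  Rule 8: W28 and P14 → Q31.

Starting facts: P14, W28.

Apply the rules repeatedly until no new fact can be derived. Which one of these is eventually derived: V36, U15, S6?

U15

W28 and P14 hold, so Q31 follows (Rule 8).
Q31, P14, and W28 hold, so P33 follows (Rule 5).
From P33 and Q31, Rule 4 gives U15.
No rule produces S6, and it is not given. V36 would need Q33 (Rule 6), but Q33 is never established.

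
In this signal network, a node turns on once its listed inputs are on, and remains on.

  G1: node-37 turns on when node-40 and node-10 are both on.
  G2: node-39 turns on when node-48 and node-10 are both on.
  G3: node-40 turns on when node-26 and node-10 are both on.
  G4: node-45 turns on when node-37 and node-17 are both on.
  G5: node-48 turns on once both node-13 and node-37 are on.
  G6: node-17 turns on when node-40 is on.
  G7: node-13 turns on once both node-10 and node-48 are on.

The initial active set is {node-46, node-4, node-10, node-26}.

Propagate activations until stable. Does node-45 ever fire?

Yes

node-26 and node-10 are on, so node-40 turns on (G3).
node-40 and node-10 are on, so node-37 turns on (G1).
node-40 is on, so node-17 turns on (G6).
node-37 and node-17 are on, so node-45 turns on (G4).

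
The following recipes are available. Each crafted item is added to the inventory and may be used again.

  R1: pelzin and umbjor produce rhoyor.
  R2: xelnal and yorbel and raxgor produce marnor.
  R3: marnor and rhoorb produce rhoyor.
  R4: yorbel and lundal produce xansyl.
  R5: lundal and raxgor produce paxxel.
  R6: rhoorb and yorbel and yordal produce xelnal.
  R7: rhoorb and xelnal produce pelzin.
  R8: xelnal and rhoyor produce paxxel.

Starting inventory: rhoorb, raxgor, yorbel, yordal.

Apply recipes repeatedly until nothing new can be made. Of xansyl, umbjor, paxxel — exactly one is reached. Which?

paxxel

Using R6, rhoorb, yorbel, and yordal make xelnal.
xelnal and yorbel and raxgor → marnor (R2).
Using R3, marnor and rhoorb make rhoyor.
xelnal and rhoyor → paxxel (R8).
xansyl would need yorbel and lundal (R4), but lundal is never obtained. No rule produces umbjor, and it is not given.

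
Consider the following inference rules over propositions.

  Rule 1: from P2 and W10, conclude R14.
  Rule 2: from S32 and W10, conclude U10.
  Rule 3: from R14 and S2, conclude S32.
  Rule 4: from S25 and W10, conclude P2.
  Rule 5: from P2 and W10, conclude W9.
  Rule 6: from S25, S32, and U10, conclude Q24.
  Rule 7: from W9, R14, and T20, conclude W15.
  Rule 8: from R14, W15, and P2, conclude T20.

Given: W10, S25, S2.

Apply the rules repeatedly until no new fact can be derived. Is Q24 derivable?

From S25 and W10, Rule 4 gives P2.
From P2 and W10, Rule 1 gives R14.
From R14 and S2, Rule 3 gives S32.
S32 and W10 hold, so U10 follows (Rule 2).
From S25, S32, and U10, Rule 6 gives Q24.

Yes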